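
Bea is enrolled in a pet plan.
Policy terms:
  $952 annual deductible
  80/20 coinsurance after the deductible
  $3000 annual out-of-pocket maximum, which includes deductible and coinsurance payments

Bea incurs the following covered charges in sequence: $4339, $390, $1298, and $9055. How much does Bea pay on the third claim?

#1 ($4339): $952 to deductible, leaving $3387; 20% of $3387 = $677.40. Cost to owner: $1629.40. OOP to date $1629.40.
#2 ($390): deductible met; 20% of $390 = $78. Cost to owner: $78. OOP to date $1707.40.
#3 ($1298): deductible already satisfied, so owner's share is 20% × $1298 = $259.60. Owner pays $259.60; OOP now $1967.

$259.60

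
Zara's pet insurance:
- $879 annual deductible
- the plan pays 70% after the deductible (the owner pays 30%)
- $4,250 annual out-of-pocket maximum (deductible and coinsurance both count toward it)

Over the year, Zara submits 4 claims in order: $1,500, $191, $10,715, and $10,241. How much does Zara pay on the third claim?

$3,127.40

Bill 1, $1,500: deductible takes $879, $621 remains; owner's 30% is $186.30. Cost to owner: $1,065.30. OOP to date $1,065.30.
Bill 2, $191: deductible already satisfied, so owner's share is 30% × $191 = $57.30. Owner pays $57.30; OOP now $1,122.60.
Bill 3, $10,715: deductible met; 30% of $10,715 = $3,214.50. OOP would hit $4,337.10 > $4,250, so the cap limits the owner to $4,250 − $1,122.60 = $3,127.40.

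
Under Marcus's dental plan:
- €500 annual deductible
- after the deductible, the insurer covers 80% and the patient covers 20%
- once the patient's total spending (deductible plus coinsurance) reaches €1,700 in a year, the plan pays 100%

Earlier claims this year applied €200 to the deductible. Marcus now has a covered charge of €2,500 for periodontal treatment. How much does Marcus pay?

Remaining deductible: €500 − €200 = €300.
That leaves €2,500 − €300 = €2,200 for coinsurance.
20% of €2,200 = €440 falls to the patient.
That puts the patient's cost at €300 + €440 = €740 before any cap.
Cumulative spending €200 + €740 = €940 stays under the €1,700 maximum.

€740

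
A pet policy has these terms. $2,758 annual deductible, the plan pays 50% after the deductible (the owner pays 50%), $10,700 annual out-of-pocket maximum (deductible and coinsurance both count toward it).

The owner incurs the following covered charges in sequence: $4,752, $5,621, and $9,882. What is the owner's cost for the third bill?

Bill 1, $4,752: deductible takes $2,758, $1,994 remains; owner's 50% is $997. Cost to owner: $3,755. OOP to date $3,755.
Bill 2, $5,621: deductible met; 50% of $5,621 = $2,810.50. Owner owes $2,810.50 (running OOP $6,565.50).
Bill 3, $9,882: deductible already satisfied, so owner's share is 50% × $9,882 = $4,941. OOP would hit $11,506.50 > $10,700, so the cap limits the owner to $10,700 − $6,565.50 = $4,134.50.

$4,134.50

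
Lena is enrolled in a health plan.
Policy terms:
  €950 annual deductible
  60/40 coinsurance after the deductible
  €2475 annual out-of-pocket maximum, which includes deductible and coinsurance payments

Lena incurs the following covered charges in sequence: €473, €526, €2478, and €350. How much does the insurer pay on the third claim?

€1486.80

Bill 1, €473: entire amount goes to the deductible. Patient pays €473; OOP now €473. Insurer: €473 − €473 = €0.
Bill 2, €526: €477 to deductible, leaving €49; 40% of €49 = €19.60. Patient pays €496.60; OOP now €969.60. Insurer: €526 − €496.60 = €29.40.
Bill 3, €2478: 40% coinsurance on €2478 = €991.20. Patient owes €991.20 (running OOP €1960.80). Plan pays €2478 − €991.20 = €1486.80.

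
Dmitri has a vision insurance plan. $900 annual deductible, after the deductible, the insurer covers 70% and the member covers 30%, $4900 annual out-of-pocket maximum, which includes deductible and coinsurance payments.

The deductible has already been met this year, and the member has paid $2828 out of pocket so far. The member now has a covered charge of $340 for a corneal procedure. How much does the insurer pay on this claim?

$238

The deductible is already satisfied, so the full bill goes to coinsurance.
30% of $340 = $102 falls to the member.
Cumulative spending $2828 + $102 = $2930 stays under the $4900 maximum.
The plan picks up $340 − $102 = $238.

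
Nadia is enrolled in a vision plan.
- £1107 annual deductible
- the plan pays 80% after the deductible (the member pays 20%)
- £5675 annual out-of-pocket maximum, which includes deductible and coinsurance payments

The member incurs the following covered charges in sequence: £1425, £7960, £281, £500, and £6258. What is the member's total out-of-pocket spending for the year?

#1 (£1425): deductible takes £1107, £318 remains; coinsurance £318 × 20% = £63.60. Member pays £1170.60; OOP now £1170.60.
#2 (£7960): 20% coinsurance on £7960 = £1592. Member pays £1592; OOP now £2762.60.
#3 (£281): deductible met; 20% of £281 = £56.20. Member pays £56.20; OOP now £2818.80.
#4 (£500): deductible already satisfied, so member's share is 20% × £500 = £100. Cost to member: £100. OOP to date £2918.80.
#5 (£6258): deductible already satisfied, so member's share is 20% × £6258 = £1251.60. Member owes £1251.60 (running OOP £4170.40).
Summing the member's payments: £1170.60 + £1592 + £56.20 + £100 + £1251.60 = £4170.40.

£4170.40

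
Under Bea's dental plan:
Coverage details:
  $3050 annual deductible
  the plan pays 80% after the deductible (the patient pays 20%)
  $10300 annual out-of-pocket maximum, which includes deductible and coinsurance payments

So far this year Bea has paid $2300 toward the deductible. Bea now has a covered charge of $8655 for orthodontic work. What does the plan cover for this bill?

$6324

Remaining deductible: $3050 − $2300 = $750.
After the $750 deductible portion, $8655 − $750 = $7905 is subject to coinsurance.
20% of $7905 = $1581 falls to the patient.
So the patient owes $750 + $1581 = $2331 before any cap.
Total out-of-pocket so far would be $2300 + $2331 = $4631, below the $10300 cap — no reduction.
The plan picks up $8655 − $2331 = $6324.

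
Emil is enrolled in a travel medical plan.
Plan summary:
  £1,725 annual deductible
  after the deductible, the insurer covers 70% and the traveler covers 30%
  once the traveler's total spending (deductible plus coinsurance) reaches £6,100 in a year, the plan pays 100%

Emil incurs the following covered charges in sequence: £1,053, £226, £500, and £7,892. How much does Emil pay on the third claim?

Claim 1 (£1,053): all of it applies to the deductible. Traveler pays £1,053; OOP now £1,053.
Claim 2 (£226): all of it applies to the deductible. Traveler owes £226 (running OOP £1,279).
Claim 3 (£500): £446 finishes the deductible; £54 goes to coinsurance; traveler's 30% is £16.20. Cost to traveler: £462.20. OOP to date £1,741.20.

£462.20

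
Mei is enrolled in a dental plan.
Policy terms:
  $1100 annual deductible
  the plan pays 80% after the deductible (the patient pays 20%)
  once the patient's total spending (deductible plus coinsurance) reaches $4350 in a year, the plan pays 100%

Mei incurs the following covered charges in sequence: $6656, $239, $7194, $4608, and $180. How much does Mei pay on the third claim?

$1438.80

#1 ($6656): $1100 finishes the deductible; $5556 goes to coinsurance; coinsurance $5556 × 20% = $1111.20. Patient pays $2211.20; OOP now $2211.20.
#2 ($239): deductible already satisfied, so patient's share is 20% × $239 = $47.80. Patient owes $47.80 (running OOP $2259).
#3 ($7194): 20% coinsurance on $7194 = $1438.80. Cost to patient: $1438.80. OOP to date $3697.80.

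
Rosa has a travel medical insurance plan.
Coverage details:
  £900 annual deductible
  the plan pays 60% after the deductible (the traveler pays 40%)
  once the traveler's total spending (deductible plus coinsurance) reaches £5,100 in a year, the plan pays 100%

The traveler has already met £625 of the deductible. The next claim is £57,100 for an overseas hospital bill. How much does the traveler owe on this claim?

£4,475

£625 of the £900 deductible is already met, leaving £275.
The remaining £56,825 (= £57,100 − £275) moves to coinsurance.
Coinsurance: £56,825 × 40% = £22,730.
So the traveler owes £275 + £22,730 = £23,005 before any cap.
That would bring total out-of-pocket to £23,630, past the £5,100 cap. The traveler is capped at £5,100 − £625 = £4,475 on this claim.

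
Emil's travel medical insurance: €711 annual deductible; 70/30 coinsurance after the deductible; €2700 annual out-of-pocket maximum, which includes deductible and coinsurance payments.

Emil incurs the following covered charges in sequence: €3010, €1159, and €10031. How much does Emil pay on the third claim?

Claim 1 — €3010: €711 finishes the deductible; €2299 goes to coinsurance; traveler's 30% is €689.70. Traveler pays €1400.70; OOP now €1400.70.
Claim 2 — €1159: 30% coinsurance on €1159 = €347.70. Traveler pays €347.70; OOP now €1748.40.
Claim 3 — €10031: 30% coinsurance on €10031 = €3009.30. Adding that to €1748.40 gives €4757.70, past the €2700 cap; traveler pays only €2700 − €1748.40 = €951.60.

€951.60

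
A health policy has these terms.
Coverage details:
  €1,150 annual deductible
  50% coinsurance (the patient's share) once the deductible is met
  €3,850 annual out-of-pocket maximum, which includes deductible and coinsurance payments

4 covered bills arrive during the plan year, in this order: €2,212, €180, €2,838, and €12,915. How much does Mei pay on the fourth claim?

Claim 1 — €2,212: €1,150 to deductible, leaving €1,062; patient's 50% is €531. Patient owes €1,681 (running OOP €1,681).
Claim 2 — €180: deductible met; 50% of €180 = €90. Cost to patient: €90. OOP to date €1,771.
Claim 3 — €2,838: deductible met; 50% of €2,838 = €1,419. Patient pays €1,419; OOP now €3,190.
Claim 4 — €12,915: 50% coinsurance on €12,915 = €6,457.50. OOP would hit €9,647.50 > €3,850, so the cap limits the patient to €3,850 − €3,190 = €660.

€660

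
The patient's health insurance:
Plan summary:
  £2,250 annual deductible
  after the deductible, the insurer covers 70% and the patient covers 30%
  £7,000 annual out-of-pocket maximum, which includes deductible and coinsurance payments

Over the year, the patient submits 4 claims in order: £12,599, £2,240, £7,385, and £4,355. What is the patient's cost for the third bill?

£973.30

#1 (£12,599): deductible takes £2,250, £10,349 remains; patient's 30% is £3,104.70. Patient pays £5,354.70; OOP now £5,354.70.
#2 (£2,240): deductible met; 30% of £2,240 = £672. Patient owes £672 (running OOP £6,026.70).
#3 (£7,385): 30% coinsurance on £7,385 = £2,215.50. Adding that to £6,026.70 gives £8,242.20, past the £7,000 cap; patient pays only £7,000 − £6,026.70 = £973.30.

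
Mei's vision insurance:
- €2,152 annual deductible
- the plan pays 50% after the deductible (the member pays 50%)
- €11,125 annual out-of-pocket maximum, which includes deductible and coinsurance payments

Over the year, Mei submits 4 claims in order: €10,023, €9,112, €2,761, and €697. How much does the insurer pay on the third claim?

Claim 1 — €10,023: €2,152 finishes the deductible; €7,871 goes to coinsurance; member's 50% is €3,935.50. Cost to member: €6,087.50. OOP to date €6,087.50. Plan pays €10,023 − €6,087.50 = €3,935.50.
Claim 2 — €9,112: deductible already satisfied, so member's share is 50% × €9,112 = €4,556. Member pays €4,556; OOP now €10,643.50. Insurer: €9,112 − €4,556 = €4,556.
Claim 3 — €2,761: 50% coinsurance on €2,761 = €1,380.50. That would push OOP to €12,024, over the €11,125 cap, so member pays €11,125 − €10,643.50 = €481.50. Insurer: €2,761 − €481.50 = €2,279.50.

€2,279.50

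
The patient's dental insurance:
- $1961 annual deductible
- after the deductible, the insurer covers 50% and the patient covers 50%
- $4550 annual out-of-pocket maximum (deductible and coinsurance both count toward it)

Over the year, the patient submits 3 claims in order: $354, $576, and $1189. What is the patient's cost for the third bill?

$1110

Claim 1 ($354): fully absorbed by the deductible. Patient owes $354 (running OOP $354).
Claim 2 ($576): fully absorbed by the deductible. Cost to patient: $576. OOP to date $930.
Claim 3 ($1189): deductible takes $1031, $158 remains; patient's 50% is $79. Patient pays $1110; OOP now $2040.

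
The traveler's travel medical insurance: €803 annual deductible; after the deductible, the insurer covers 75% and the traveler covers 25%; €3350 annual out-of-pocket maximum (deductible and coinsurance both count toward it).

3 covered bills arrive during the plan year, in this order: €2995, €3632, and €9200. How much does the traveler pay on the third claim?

€1091

#1 (€2995): deductible takes €803, €2192 remains; traveler's 25% is €548. Traveler pays €1351; OOP now €1351.
#2 (€3632): 25% coinsurance on €3632 = €908. Cost to traveler: €908. OOP to date €2259.
#3 (€9200): deductible already satisfied, so traveler's share is 25% × €9200 = €2300. OOP would hit €4559 > €3350, so the cap limits the traveler to €3350 − €2259 = €1091.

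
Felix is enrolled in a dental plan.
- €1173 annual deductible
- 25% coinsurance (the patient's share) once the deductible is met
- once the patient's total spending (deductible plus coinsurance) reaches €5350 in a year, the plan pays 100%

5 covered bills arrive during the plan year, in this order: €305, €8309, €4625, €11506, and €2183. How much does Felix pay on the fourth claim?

Bill 1, €305: fully absorbed by the deductible. Patient pays €305; OOP now €305.
Bill 2, €8309: deductible takes €868, €7441 remains; 25% of €7441 = €1860.25. Patient pays €2728.25; OOP now €3033.25.
Bill 3, €4625: deductible already satisfied, so patient's share is 25% × €4625 = €1156.25. Patient owes €1156.25 (running OOP €4189.50).
Bill 4, €11506: 25% coinsurance on €11506 = €2876.50. Adding that to €4189.50 gives €7066, past the €5350 cap; patient pays only €5350 − €4189.50 = €1160.50.

€1160.50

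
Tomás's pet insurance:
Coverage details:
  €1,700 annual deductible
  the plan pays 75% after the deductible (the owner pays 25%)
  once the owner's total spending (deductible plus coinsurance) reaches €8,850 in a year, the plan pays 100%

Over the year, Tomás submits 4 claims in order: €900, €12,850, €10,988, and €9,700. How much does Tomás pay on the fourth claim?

#1 (€900): entire amount goes to the deductible. Owner pays €900; OOP now €900.
#2 (€12,850): €800 finishes the deductible; €12,050 goes to coinsurance; coinsurance €12,050 × 25% = €3,012.50. Owner pays €3,812.50; OOP now €4,712.50.
#3 (€10,988): deductible met; 25% of €10,988 = €2,747. Cost to owner: €2,747. OOP to date €7,459.50.
#4 (€9,700): deductible met; 25% of €9,700 = €2,425. That would push OOP to €9,884.50, over the €8,850 cap, so owner pays €8,850 − €7,459.50 = €1,390.50.

€1,390.50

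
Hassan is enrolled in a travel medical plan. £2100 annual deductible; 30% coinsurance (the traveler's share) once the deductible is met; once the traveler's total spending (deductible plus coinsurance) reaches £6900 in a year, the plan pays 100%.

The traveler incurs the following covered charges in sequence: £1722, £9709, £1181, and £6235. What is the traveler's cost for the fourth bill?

Claim 1 (£1722): all of it applies to the deductible. Cost to traveler: £1722. OOP to date £1722.
Claim 2 (£9709): £378 to deductible, leaving £9331; traveler's 30% is £2799.30. Traveler pays £3177.30; OOP now £4899.30.
Claim 3 (£1181): deductible already satisfied, so traveler's share is 30% × £1181 = £354.30. Traveler pays £354.30; OOP now £5253.60.
Claim 4 (£6235): 30% coinsurance on £6235 = £1870.50. Adding that to £5253.60 gives £7124.10, past the £6900 cap; traveler pays only £6900 − £5253.60 = £1646.40.

£1646.40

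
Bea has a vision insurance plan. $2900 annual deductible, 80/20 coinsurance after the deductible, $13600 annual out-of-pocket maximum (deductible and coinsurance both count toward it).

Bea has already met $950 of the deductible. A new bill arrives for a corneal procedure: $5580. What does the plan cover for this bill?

$2904

$950 of the $2900 deductible is already met, leaving $1950.
After the $1950 deductible portion, $5580 − $1950 = $3630 is subject to coinsurance.
Member's 20% share of $3630 is $726.
Member responsibility before any cap: $1950 + $726 = $2676.
Year-to-date out-of-pocket becomes $950 + $2676 = $3626, still under the $13600 maximum, so no cap applies.
Insurer pays the balance: $5580 − $2676 = $2904.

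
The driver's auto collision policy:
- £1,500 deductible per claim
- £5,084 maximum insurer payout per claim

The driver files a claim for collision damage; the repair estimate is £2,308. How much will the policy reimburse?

Less the £1,500 deductible: £2,308 − £1,500 = £808.
That's under the £5,084 cap, so the insurer reimburses the full £808.

£808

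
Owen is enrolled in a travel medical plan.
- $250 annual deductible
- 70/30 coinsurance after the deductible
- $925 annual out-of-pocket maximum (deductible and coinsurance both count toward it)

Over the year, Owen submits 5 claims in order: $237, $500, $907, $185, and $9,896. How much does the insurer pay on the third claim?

Claim 1 — $237: all of it applies to the deductible. Cost to traveler: $237. OOP to date $237. Plan pays $237 − $237 = $0.
Claim 2 — $500: deductible takes $13, $487 remains; traveler's 30% is $146.10. Traveler owes $159.10 (running OOP $396.10). Insurer: $500 − $159.10 = $340.90.
Claim 3 — $907: 30% coinsurance on $907 = $272.10. Traveler owes $272.10 (running OOP $668.20). Plan pays $907 − $272.10 = $634.90.

$634.90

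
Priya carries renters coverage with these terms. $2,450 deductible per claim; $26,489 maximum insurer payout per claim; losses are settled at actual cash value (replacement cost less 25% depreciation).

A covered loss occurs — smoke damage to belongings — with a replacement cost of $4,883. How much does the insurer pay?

Actual cash value after 25% depreciation: $4,883 × 75% = $3,662.25.
Subtract the deductible: $3,662.25 − $2,450 = $1,212.25.
$1,212.25 ≤ $26,489, so the limit doesn't bind; insurer pays $1,212.25.

$1,212.25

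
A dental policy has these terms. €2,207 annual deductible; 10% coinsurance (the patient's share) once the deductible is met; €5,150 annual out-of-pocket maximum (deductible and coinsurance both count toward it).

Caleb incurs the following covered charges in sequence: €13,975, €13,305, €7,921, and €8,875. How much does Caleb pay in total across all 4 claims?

€5,150

Bill 1, €13,975: deductible takes €2,207, €11,768 remains; patient's 10% is €1,176.80. Patient owes €3,383.80 (running OOP €3,383.80).
Bill 2, €13,305: deductible already satisfied, so patient's share is 10% × €13,305 = €1,330.50. Cost to patient: €1,330.50. OOP to date €4,714.30.
Bill 3, €7,921: 10% coinsurance on €7,921 = €792.10. That would push OOP to €5,506.40, over the €5,150 cap, so patient pays €5,150 − €4,714.30 = €435.70.
Bill 4, €8,875: deductible already satisfied, so patient's share is 10% × €8,875 = €887.50. That would push OOP to €6,037.50, over the €5,150 cap, so patient pays €5,150 − €5,150 = €0.
Total paid by the patient: €3,383.80 + €1,330.50 + €435.70 + €0 = €5,150.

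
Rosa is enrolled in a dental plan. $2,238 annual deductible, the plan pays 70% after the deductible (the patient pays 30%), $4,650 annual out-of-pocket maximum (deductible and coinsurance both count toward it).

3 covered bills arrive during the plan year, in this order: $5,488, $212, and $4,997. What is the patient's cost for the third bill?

$1,373.40

Claim 1 ($5,488): $2,238 to deductible, leaving $3,250; patient's 30% is $975. Patient owes $3,213 (running OOP $3,213).
Claim 2 ($212): 30% coinsurance on $212 = $63.60. Cost to patient: $63.60. OOP to date $3,276.60.
Claim 3 ($4,997): deductible already satisfied, so patient's share is 30% × $4,997 = $1,499.10. That would push OOP to $4,775.70, over the $4,650 cap, so patient pays $4,650 − $3,276.60 = $1,373.40.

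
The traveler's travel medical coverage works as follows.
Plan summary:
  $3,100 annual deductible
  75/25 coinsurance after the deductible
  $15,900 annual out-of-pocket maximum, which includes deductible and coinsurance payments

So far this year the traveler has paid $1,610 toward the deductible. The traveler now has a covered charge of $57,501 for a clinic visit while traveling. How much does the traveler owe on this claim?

$1,610 of the $3,100 deductible is already met, leaving $1,490.
The remaining $56,011 (= $57,501 − $1,490) moves to coinsurance.
25% of $56,011 = $14,002.75 falls to the traveler.
So the traveler owes $1,490 + $14,002.75 = $15,492.75 before any cap.
Year-to-date out-of-pocket would reach $1,610 + $15,492.75 = $17,102.75, above the $15,900 maximum, so the traveler pays only $15,900 − $1,610 = $14,290.

$14,290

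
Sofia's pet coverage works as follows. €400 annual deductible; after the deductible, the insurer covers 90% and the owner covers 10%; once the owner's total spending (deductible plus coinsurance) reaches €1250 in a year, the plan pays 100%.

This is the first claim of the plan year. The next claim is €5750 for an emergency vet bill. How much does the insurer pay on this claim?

Nothing has been paid toward the €400 deductible, so the first €400 of this charge is applied there.
That leaves €5750 − €400 = €5350 for coinsurance.
10% of €5350 = €535 falls to the owner.
That puts the owner's cost at €400 + €535 = €935 before any cap.
Cumulative spending €0 + €935 = €935 stays under the €1250 maximum.
Insurer pays the balance: €5750 − €935 = €4815.

€4815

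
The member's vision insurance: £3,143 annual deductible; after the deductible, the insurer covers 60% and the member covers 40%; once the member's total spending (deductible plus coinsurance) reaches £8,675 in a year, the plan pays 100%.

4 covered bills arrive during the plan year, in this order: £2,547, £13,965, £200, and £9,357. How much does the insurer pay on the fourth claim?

Bill 1, £2,547: fully absorbed by the deductible. Member pays £2,547; OOP now £2,547. Insurer: £2,547 − £2,547 = £0.
Bill 2, £13,965: £596 finishes the deductible; £13,369 goes to coinsurance; member's 40% is £5,347.60. Member owes £5,943.60 (running OOP £8,490.60). Plan pays £13,965 − £5,943.60 = £8,021.40.
Bill 3, £200: deductible already satisfied, so member's share is 40% × £200 = £80. Member owes £80 (running OOP £8,570.60). Insurer: £200 − £80 = £120.
Bill 4, £9,357: deductible already satisfied, so member's share is 40% × £9,357 = £3,742.80. OOP would hit £12,313.40 > £8,675, so the cap limits the member to £8,675 − £8,570.60 = £104.40. Plan pays £9,357 − £104.40 = £9,252.60.

£9,252.60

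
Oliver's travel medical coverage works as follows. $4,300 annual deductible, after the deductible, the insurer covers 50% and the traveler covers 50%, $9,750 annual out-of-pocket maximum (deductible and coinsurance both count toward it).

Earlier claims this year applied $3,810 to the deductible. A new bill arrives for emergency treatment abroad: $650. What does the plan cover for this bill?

$80

$3,810 of the $4,300 deductible is already met, leaving $490.
After the $490 deductible portion, $650 − $490 = $160 is subject to coinsurance.
50% of $160 = $80 falls to the traveler.
So the traveler owes $490 + $80 = $570 before any cap.
Cumulative spending $3,810 + $570 = $4,380 stays under the $9,750 maximum.
The plan picks up $650 − $570 = $80.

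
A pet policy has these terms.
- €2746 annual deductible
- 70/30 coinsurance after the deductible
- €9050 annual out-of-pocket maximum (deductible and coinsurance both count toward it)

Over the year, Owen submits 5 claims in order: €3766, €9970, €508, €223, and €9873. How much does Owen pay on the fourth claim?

€66.90

Claim 1 — €3766: deductible takes €2746, €1020 remains; 30% of €1020 = €306. Cost to owner: €3052. OOP to date €3052.
Claim 2 — €9970: deductible already satisfied, so owner's share is 30% × €9970 = €2991. Cost to owner: €2991. OOP to date €6043.
Claim 3 — €508: 30% coinsurance on €508 = €152.40. Cost to owner: €152.40. OOP to date €6195.40.
Claim 4 — €223: deductible already satisfied, so owner's share is 30% × €223 = €66.90. Owner pays €66.90; OOP now €6262.30.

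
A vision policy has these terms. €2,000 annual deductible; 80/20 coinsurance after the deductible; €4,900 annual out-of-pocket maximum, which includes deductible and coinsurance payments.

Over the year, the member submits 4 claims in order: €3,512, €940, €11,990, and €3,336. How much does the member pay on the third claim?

€2,398

Claim 1 (€3,512): €2,000 to deductible, leaving €1,512; coinsurance €1,512 × 20% = €302.40. Cost to member: €2,302.40. OOP to date €2,302.40.
Claim 2 (€940): deductible already satisfied, so member's share is 20% × €940 = €188. Member owes €188 (running OOP €2,490.40).
Claim 3 (€11,990): deductible met; 20% of €11,990 = €2,398. Cost to member: €2,398. OOP to date €4,888.40.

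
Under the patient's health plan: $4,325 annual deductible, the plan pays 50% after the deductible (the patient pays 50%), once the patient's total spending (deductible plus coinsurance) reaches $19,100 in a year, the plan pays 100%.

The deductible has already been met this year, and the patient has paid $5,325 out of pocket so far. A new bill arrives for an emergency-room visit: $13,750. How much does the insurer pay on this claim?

$6,875

The deductible is already satisfied, so the full bill goes to coinsurance.
Patient's 50% share of $13,750 is $6,875.
Year-to-date out-of-pocket becomes $5,325 + $6,875 = $12,200, still under the $19,100 maximum, so no cap applies.
The insurer covers the remainder: $13,750 − $6,875 = $6,875.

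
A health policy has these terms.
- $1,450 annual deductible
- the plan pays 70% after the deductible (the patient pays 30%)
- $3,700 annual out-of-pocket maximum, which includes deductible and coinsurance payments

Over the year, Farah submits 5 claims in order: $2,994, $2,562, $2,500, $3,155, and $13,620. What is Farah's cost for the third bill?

$750

Claim 1 ($2,994): deductible takes $1,450, $1,544 remains; 30% of $1,544 = $463.20. Cost to patient: $1,913.20. OOP to date $1,913.20.
Claim 2 ($2,562): 30% coinsurance on $2,562 = $768.60. Patient owes $768.60 (running OOP $2,681.80).
Claim 3 ($2,500): deductible met; 30% of $2,500 = $750. Patient pays $750; OOP now $3,431.80.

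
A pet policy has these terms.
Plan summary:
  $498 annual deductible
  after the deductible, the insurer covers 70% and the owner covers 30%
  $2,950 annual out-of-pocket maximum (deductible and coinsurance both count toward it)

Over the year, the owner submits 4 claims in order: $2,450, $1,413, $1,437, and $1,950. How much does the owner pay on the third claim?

Claim 1 — $2,450: deductible takes $498, $1,952 remains; owner's 30% is $585.60. Owner pays $1,083.60; OOP now $1,083.60.
Claim 2 — $1,413: 30% coinsurance on $1,413 = $423.90. Owner pays $423.90; OOP now $1,507.50.
Claim 3 — $1,437: deductible already satisfied, so owner's share is 30% × $1,437 = $431.10. Owner pays $431.10; OOP now $1,938.60.

$431.10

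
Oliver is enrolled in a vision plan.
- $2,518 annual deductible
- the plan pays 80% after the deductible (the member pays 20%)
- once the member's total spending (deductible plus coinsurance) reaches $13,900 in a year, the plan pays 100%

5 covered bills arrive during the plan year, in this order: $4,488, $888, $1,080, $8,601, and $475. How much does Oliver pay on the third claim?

$216

Claim 1 — $4,488: $2,518 finishes the deductible; $1,970 goes to coinsurance; member's 20% is $394. Member owes $2,912 (running OOP $2,912).
Claim 2 — $888: 20% coinsurance on $888 = $177.60. Member owes $177.60 (running OOP $3,089.60).
Claim 3 — $1,080: deductible met; 20% of $1,080 = $216. Member pays $216; OOP now $3,305.60.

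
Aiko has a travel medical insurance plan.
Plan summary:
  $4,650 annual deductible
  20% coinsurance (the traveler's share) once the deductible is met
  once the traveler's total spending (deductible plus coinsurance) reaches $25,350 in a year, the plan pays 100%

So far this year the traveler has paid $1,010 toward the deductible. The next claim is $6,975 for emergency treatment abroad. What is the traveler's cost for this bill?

Deductible still to meet: $4,650 − $1,010 = $3,640.
That leaves $6,975 − $3,640 = $3,335 for coinsurance.
20% of $3,335 = $667 falls to the traveler.
Traveler responsibility before any cap: $3,640 + $667 = $4,307.
Total out-of-pocket so far would be $1,010 + $4,307 = $5,317, below the $25,350 cap — no reduction.

$4,307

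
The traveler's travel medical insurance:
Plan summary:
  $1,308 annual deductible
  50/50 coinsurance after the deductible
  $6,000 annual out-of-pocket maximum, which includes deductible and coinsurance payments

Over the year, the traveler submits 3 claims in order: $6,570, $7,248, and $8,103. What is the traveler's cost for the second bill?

Claim 1 ($6,570): deductible takes $1,308, $5,262 remains; traveler's 50% is $2,631. Traveler owes $3,939 (running OOP $3,939).
Claim 2 ($7,248): deductible already satisfied, so traveler's share is 50% × $7,248 = $3,624. That would push OOP to $7,563, over the $6,000 cap, so traveler pays $6,000 − $3,939 = $2,061.

$2,061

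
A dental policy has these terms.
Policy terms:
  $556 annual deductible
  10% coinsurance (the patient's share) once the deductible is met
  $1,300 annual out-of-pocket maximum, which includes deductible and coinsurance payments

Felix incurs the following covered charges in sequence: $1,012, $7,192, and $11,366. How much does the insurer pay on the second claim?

$6,493.60

Bill 1, $1,012: $556 finishes the deductible; $456 goes to coinsurance; coinsurance $456 × 10% = $45.60. Patient owes $601.60 (running OOP $601.60). Insurer: $1,012 − $601.60 = $410.40.
Bill 2, $7,192: 10% coinsurance on $7,192 = $719.20. That would push OOP to $1,320.80, over the $1,300 cap, so patient pays $1,300 − $601.60 = $698.40. Insurer: $7,192 − $698.40 = $6,493.60.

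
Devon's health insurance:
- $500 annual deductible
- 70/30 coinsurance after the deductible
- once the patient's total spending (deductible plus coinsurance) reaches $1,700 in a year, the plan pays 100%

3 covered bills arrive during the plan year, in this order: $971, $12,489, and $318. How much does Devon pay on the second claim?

$1,058.70

Claim 1 ($971): $500 finishes the deductible; $471 goes to coinsurance; 30% of $471 = $141.30. Patient pays $641.30; OOP now $641.30.
Claim 2 ($12,489): 30% coinsurance on $12,489 = $3,746.70. Adding that to $641.30 gives $4,388, past the $1,700 cap; patient pays only $1,700 − $641.30 = $1,058.70.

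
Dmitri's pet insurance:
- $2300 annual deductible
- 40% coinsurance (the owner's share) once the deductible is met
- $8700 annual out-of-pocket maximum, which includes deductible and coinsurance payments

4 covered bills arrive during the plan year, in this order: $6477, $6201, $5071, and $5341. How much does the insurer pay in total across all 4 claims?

$14390

Claim 1 ($6477): deductible takes $2300, $4177 remains; 40% of $4177 = $1670.80. Owner owes $3970.80 (running OOP $3970.80). Plan pays $6477 − $3970.80 = $2506.20.
Claim 2 ($6201): deductible already satisfied, so owner's share is 40% × $6201 = $2480.40. Cost to owner: $2480.40. OOP to date $6451.20. Insurer: $6201 − $2480.40 = $3720.60.
Claim 3 ($5071): deductible met; 40% of $5071 = $2028.40. Owner pays $2028.40; OOP now $8479.60. Plan pays $5071 − $2028.40 = $3042.60.
Claim 4 ($5341): deductible met; 40% of $5341 = $2136.40. OOP would hit $10616 > $8700, so the cap limits the owner to $8700 − $8479.60 = $220.40. Insurer: $5341 − $220.40 = $5120.60.
Insurer total: $2506.20 + $3720.60 + $3042.60 + $5120.60 = $14390.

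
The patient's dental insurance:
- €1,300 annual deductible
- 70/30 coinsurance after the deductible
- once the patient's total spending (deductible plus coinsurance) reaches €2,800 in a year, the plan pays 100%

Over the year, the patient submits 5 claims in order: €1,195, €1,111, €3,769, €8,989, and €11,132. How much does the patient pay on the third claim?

Bill 1, €1,195: entire amount goes to the deductible. Cost to patient: €1,195. OOP to date €1,195.
Bill 2, €1,111: €105 to deductible, leaving €1,006; coinsurance €1,006 × 30% = €301.80. Patient pays €406.80; OOP now €1,601.80.
Bill 3, €3,769: 30% coinsurance on €3,769 = €1,130.70. Patient pays €1,130.70; OOP now €2,732.50.

€1,130.70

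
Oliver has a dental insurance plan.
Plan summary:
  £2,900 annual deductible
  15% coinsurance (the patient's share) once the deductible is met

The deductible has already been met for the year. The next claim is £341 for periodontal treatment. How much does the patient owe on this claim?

The deductible is already satisfied, so the full bill goes to coinsurance.
15% of £341 = £51.15 falls to the patient.

£51.15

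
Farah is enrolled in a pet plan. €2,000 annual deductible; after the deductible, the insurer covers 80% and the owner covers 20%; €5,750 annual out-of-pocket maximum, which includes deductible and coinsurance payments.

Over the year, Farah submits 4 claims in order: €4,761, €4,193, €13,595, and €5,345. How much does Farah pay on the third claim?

#1 (€4,761): €2,000 to deductible, leaving €2,761; coinsurance €2,761 × 20% = €552.20. Owner pays €2,552.20; OOP now €2,552.20.
#2 (€4,193): deductible already satisfied, so owner's share is 20% × €4,193 = €838.60. Cost to owner: €838.60. OOP to date €3,390.80.
#3 (€13,595): deductible met; 20% of €13,595 = €2,719. That would push OOP to €6,109.80, over the €5,750 cap, so owner pays €5,750 − €3,390.80 = €2,359.20.

€2,359.20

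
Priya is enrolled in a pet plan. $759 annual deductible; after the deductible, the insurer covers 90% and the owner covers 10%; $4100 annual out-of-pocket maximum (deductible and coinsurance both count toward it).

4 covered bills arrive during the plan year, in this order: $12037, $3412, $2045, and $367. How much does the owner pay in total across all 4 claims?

$2469.20

Claim 1 — $12037: $759 finishes the deductible; $11278 goes to coinsurance; owner's 10% is $1127.80. Owner owes $1886.80 (running OOP $1886.80).
Claim 2 — $3412: 10% coinsurance on $3412 = $341.20. Owner owes $341.20 (running OOP $2228).
Claim 3 — $2045: 10% coinsurance on $2045 = $204.50. Owner pays $204.50; OOP now $2432.50.
Claim 4 — $367: deductible already satisfied, so owner's share is 10% × $367 = $36.70. Cost to owner: $36.70. OOP to date $2469.20.
Summing the owner's payments: $1886.80 + $341.20 + $204.50 + $36.70 = $2469.20.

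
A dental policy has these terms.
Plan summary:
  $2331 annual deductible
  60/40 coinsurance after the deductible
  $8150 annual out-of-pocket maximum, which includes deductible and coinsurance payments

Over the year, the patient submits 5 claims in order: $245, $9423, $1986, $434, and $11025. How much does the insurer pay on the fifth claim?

Bill 1, $245: entire amount goes to the deductible. Cost to patient: $245. OOP to date $245. Insurer: $245 − $245 = $0.
Bill 2, $9423: $2086 to deductible, leaving $7337; 40% of $7337 = $2934.80. Patient pays $5020.80; OOP now $5265.80. Plan pays $9423 − $5020.80 = $4402.20.
Bill 3, $1986: deductible already satisfied, so patient's share is 40% × $1986 = $794.40. Cost to patient: $794.40. OOP to date $6060.20. Insurer: $1986 − $794.40 = $1191.60.
Bill 4, $434: deductible met; 40% of $434 = $173.60. Cost to patient: $173.60. OOP to date $6233.80. Plan pays $434 − $173.60 = $260.40.
Bill 5, $11025: deductible already satisfied, so patient's share is 40% × $11025 = $4410. Adding that to $6233.80 gives $10643.80, past the $8150 cap; patient pays only $8150 − $6233.80 = $1916.20. Insurer: $11025 − $1916.20 = $9108.80.

$9108.80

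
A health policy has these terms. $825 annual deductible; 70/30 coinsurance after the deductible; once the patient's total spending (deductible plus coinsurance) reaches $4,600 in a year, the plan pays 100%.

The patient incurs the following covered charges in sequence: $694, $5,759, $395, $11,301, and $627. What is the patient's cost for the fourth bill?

Bill 1, $694: all of it applies to the deductible. Patient owes $694 (running OOP $694).
Bill 2, $5,759: $131 finishes the deductible; $5,628 goes to coinsurance; coinsurance $5,628 × 30% = $1,688.40. Cost to patient: $1,819.40. OOP to date $2,513.40.
Bill 3, $395: 30% coinsurance on $395 = $118.50. Cost to patient: $118.50. OOP to date $2,631.90.
Bill 4, $11,301: 30% coinsurance on $11,301 = $3,390.30. That would push OOP to $6,022.20, over the $4,600 cap, so patient pays $4,600 − $2,631.90 = $1,968.10.

$1,968.10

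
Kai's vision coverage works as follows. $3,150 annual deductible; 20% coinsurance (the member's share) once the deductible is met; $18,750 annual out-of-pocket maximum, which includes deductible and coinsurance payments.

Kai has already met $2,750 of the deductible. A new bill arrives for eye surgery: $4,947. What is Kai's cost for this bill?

$1,309.40

$2,750 of the $3,150 deductible is already met, leaving $400.
After the $400 deductible portion, $4,947 − $400 = $4,547 is subject to coinsurance.
20% of $4,547 = $909.40 falls to the member.
That puts the member's cost at $400 + $909.40 = $1,309.40 before any cap.
Cumulative spending $2,750 + $1,309.40 = $4,059.40 stays under the $18,750 maximum.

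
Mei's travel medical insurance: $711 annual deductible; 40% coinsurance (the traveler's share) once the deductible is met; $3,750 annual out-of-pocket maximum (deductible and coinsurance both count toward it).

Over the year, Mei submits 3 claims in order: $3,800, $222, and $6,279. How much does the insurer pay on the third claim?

Claim 1 ($3,800): $711 to deductible, leaving $3,089; traveler's 40% is $1,235.60. Traveler owes $1,946.60 (running OOP $1,946.60). Plan pays $3,800 − $1,946.60 = $1,853.40.
Claim 2 ($222): 40% coinsurance on $222 = $88.80. Traveler pays $88.80; OOP now $2,035.40. Insurer: $222 − $88.80 = $133.20.
Claim 3 ($6,279): 40% coinsurance on $6,279 = $2,511.60. Adding that to $2,035.40 gives $4,547, past the $3,750 cap; traveler pays only $3,750 − $2,035.40 = $1,714.60. Insurer: $6,279 − $1,714.60 = $4,564.40.

$4,564.40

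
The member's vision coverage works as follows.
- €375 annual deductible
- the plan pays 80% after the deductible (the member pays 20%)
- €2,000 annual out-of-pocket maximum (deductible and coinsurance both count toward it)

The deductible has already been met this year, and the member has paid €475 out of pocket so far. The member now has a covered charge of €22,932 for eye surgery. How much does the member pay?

€1,525

With the deductible met, the entire €22,932 is subject to coinsurance.
Member's 20% share of €22,932 is €4,586.40.
That would bring total out-of-pocket to €5,061.40, past the €2,000 cap. The member is capped at €2,000 − €475 = €1,525 on this claim.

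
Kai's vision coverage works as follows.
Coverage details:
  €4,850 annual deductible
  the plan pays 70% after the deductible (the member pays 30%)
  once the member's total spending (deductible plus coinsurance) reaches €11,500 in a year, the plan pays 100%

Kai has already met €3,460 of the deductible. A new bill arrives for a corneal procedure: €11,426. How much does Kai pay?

€3,460 of the €4,850 deductible is already met, leaving €1,390.
That leaves €11,426 − €1,390 = €10,036 for coinsurance.
30% of €10,036 = €3,010.80 falls to the member.
Member responsibility before any cap: €1,390 + €3,010.80 = €4,400.80.
Year-to-date out-of-pocket becomes €3,460 + €4,400.80 = €7,860.80, still under the €11,500 maximum, so no cap applies.

€4,400.80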